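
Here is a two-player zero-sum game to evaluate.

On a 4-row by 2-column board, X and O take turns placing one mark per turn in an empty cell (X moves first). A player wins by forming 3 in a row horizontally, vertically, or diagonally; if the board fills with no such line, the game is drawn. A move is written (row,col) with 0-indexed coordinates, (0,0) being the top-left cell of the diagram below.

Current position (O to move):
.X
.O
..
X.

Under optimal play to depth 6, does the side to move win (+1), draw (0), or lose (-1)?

value(.X/.O/../X., O) = 0

[.X/.O/../X.] O move#1: (0,0):+0/OX/.O/../X.*, (1,0):+0/.X/OO/../X., (2,0):+0/.X/.O/O./X., (2,1):+0/.X/.O/.O/X., (3,1):+0/.X/.O/../XO
[OX/.O/../X.] X move#2: (1,0):+0/OX/XO/../X.*, (2,0):+0/OX/.O/X./X., (2,1):+0/OX/.O/.X/X., (3,1):+0/OX/.O/../XX
[OX/XO/../X.] O move#3: (2,0):+0/OX/XO/O./X.*, (2,1):-1/OX/XO/.O/X., (3,1):-1/OX/XO/../XO
[OX/XO/O./X.] X move#4: (2,1):+0/OX/XO/OX/X.*, (3,1):+0/OX/XO/O./XX
[OX/XO/OX/X.] O move#5: (3,1):+0/OX/XO/OX/XO*
[OX/XO/OX/XO] end (terminal +0, X#6); searched .X/.O/../X. to 6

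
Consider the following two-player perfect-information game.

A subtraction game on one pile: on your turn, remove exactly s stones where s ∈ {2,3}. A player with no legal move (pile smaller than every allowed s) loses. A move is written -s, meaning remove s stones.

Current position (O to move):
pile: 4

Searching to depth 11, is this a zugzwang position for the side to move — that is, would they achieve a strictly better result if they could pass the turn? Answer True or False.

[4] O move#1: -2:-1/2, -3:+1/1*
[1] end (terminal -1, X#2); searched 4 to 11
suppose O passes — search the same position with X to move:
pass> [4] X move#1: -2:-1/2, -3:+1/1*
pass> [1] end (terminal -1, O#2); searched 4 to 11
for O: play +1, pass -1

zugzwang(4, O) = False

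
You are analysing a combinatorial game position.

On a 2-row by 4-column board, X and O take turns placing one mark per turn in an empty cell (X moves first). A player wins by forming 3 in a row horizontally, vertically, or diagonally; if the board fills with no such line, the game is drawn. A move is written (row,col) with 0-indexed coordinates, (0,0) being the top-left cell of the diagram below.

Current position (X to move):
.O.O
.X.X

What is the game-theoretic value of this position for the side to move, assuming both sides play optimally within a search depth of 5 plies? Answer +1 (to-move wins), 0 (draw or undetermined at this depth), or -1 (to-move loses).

value(.O.O/.X.X, X) = +1

ply 1, X at .O.O/.X.X | (0,0)=-1→XO.O/.X.X; (0,2)=+0→.OXO/.X.X; (1,0)=-1→.O.O/XX.X; (1,2)=+1→.O.O/.XXX*
ply 2: .O.O/.XXX is terminal -1 (O); from .O.O/.X.X depth 5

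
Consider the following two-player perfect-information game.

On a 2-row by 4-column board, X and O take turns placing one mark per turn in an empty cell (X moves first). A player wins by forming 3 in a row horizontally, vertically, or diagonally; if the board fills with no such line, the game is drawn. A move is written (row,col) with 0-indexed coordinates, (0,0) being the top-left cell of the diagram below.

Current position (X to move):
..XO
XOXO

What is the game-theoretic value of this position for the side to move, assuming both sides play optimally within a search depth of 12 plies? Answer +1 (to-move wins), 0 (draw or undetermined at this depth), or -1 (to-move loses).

ply 1, X at ..XO/XOXO | (0,0)=+0→X.XO/XOXO*; (0,1)=+0→.XXO/XOXO
ply 2, O at X.XO/XOXO | (0,1)=+0→XOXO/XOXO*
ply 3: XOXO/XOXO is terminal +0 (X); from ..XO/XOXO depth 12

value(..XO/XOXO, X) = 0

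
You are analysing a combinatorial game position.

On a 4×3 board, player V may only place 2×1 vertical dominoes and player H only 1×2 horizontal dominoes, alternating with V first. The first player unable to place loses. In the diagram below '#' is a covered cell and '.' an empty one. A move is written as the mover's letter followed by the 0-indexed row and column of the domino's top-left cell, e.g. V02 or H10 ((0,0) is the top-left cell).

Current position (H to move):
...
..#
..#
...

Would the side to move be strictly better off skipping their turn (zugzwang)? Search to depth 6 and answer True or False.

zugzwang(.../..#/..#/..., H) = False

[.../..#/..#/...] H move#1: H00:-1/##./..#/..#/...*, H01:-1/.##/..#/..#/..., H10:-1/.../###/..#/..., H20:-1/.../..#/###/..., H30:-1/.../..#/..#/##., H31:-1/.../..#/..#/.##
[##./..#/..#/...] V move#2: V10:+1/##./#.#/#.#/...*, V11:+1/##./.##/.##/..., V20:+1/##./..#/#.#/#.., V21:+1/##./..#/.##/.#.
[##./#.#/#.#/...] H move#3: H30:-1/##./#.#/#.#/##.*, H31:-1/##./#.#/#.#/.##
[##./#.#/#.#/##.] V move#4: V11:+1/##./###/###/##.*
[##./###/###/##.] end (terminal -1, H#5); searched .../..#/..#/... to 6
if H skipped the turn, V would face:
~ [.../..#/..#/...] V move#1: V00:-1/#../#.#/..#/..., V01:-1/.#./.##/..#/..., V10:+1/.../#.#/#.#/...*, V11:-1/.../.##/.##/..., V20:-1/.../..#/#.#/#.., V21:-1/.../..#/.##/.#.
~ [.../#.#/#.#/...] H move#2: H00:-1/##./#.#/#.#/...*, H01:-1/.##/#.#/#.#/..., H30:-1/.../#.#/#.#/##., H31:-1/.../#.#/#.#/.##
~ [##./#.#/#.#/...] V move#3: V11:-1/##./###/###/..., V21:+1/##./#.#/###/.#.*
~ [##./#.#/###/.#.] end (terminal -1, H#4); searched .../..#/..#/... to 6
compare (H): move=-1 vs pass=-1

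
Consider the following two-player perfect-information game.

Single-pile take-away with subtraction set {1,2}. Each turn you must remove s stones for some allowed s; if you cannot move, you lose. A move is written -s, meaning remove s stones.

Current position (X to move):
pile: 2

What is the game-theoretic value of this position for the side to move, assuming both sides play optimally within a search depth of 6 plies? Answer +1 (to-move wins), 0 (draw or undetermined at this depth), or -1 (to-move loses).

value(2, X) = +1

[2] X move#1: -1:-1/1, -2:+1/0*
[0] end (terminal -1, O#2); searched 2 to 6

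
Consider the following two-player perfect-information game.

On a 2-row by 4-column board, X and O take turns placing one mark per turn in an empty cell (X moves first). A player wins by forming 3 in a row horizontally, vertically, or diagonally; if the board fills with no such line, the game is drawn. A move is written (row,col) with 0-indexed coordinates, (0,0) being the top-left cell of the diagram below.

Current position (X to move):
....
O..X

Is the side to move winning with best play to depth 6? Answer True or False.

ply 1, X at ..../O..X | (0,0)=+0→X.../O..X*; (0,1)=+0→.X../O..X; (0,2)=+0→..X./O..X; (0,3)=+0→...X/O..X; (1,1)=+0→..../OX.X; (1,2)=+0→..../O.XX
ply 2, O at X.../O..X | (0,1)=+0→XO../O..X*; (0,2)=+0→X.O./O..X; (0,3)=+0→X..O/O..X; (1,1)=+0→X.../OO.X; (1,2)=+0→X.../O.OX
ply 3, X at XO../O..X | (0,2)=+0→XOX./O..X*; (0,3)=+0→XO.X/O..X; (1,1)=+0→XO../OX.X; (1,2)=+0→XO../O.XX
ply 4, O at XOX./O..X | (0,3)=+0→XOXO/O..X*; (1,1)=+0→XOX./OO.X; (1,2)=+0→XOX./O.OX
ply 5, X at XOXO/O..X | (1,1)=+0→XOXO/OX.X*; (1,2)=+0→XOXO/O.XX
ply 6, O at XOXO/OX.X | (1,2)=+0→XOXO/OXOX*
ply 7: XOXO/OXOX is terminal +0 (X); from ..../O..X depth 6

X winning at [..../O..X]: False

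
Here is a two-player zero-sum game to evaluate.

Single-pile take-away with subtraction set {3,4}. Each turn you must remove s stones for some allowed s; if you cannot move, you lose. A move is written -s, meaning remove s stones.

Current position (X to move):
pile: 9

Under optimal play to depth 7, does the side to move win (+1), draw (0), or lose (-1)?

value(9, X) = -1

[9] X move#1: -3:-1/6*, -4:-1/5
[6] O move#2: -3:-1/3, -4:+1/2*
[2] end (terminal -1, X#3); searched 9 to 7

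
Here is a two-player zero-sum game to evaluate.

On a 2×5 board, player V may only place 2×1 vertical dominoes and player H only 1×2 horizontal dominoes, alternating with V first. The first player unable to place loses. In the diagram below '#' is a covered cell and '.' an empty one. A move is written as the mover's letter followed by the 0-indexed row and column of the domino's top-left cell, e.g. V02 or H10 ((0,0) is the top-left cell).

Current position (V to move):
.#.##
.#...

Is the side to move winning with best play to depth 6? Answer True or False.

ply 1, V at .#.##/.#... | V00=-1→##.##/##...; V02=+1→.####/.##..*
ply 2, H at .####/.##.. | H13=-1→.####/.####*
ply 3, V at .####/.#### | V00=+1→#####/#####*
ply 4: #####/##### is terminal -1 (H); from .#.##/.#... depth 6

V winning at [.#.##/.#...]: True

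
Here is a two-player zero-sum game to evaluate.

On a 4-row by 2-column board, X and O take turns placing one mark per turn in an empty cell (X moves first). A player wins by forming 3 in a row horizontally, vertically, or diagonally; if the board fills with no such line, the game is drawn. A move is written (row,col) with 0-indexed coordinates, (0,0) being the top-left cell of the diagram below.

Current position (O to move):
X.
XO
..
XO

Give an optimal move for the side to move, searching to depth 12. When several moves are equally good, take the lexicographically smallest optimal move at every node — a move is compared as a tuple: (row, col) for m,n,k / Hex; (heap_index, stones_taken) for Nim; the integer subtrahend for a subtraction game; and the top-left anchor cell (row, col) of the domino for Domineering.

p1 O@[X./XO/../XO]: (0,1)[XO/XO/../XO]-1 (2,0)[X./XO/O./XO]+0 (2,1)[X./XO/.O/XO]+1*
p2 X@[X./XO/.O/XO] terminal -1; root [X./XO/../XO] d12

O's best at [X./XO/../XO]: (2,1)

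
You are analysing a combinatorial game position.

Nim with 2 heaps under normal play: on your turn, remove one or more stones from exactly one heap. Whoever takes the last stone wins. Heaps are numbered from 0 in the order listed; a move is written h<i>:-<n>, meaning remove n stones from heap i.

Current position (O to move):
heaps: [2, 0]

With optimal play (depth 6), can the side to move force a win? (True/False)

ply 1, O at (2,0) | h0:-1=-1→(1,0); h0:-2=+1→(0,0)*
ply 2: (0,0) is terminal -1 (X); from (2,0) depth 6

O winning at [(2,0)]: True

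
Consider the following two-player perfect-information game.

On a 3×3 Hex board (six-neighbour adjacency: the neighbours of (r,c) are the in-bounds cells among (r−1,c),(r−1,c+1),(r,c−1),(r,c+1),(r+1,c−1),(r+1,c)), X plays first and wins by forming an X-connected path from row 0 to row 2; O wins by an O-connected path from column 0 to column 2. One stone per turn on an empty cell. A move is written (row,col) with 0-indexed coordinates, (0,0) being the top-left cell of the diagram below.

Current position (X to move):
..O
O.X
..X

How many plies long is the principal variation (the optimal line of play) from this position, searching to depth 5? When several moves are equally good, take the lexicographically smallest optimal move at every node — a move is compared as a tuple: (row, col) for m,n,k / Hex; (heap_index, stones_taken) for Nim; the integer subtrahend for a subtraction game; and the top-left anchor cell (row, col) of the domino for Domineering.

PV length from [..O/O.X/..X]: 2 plies

p1 X@[..O/O.X/..X]: (0,0)[X.O/O.X/..X]-1* (0,1)[.XO/O.X/..X]-1 (1,1)[..O/OXX/..X]-1 (2,0)[..O/O.X/X.X]-1 (2,1)[..O/O.X/.XX]-1
p2 O@[X.O/O.X/..X]: (0,1)[XOO/O.X/..X]+1* (1,1)[X.O/OOX/..X]+1 (2,0)[X.O/O.X/O.X]+1 (2,1)[X.O/O.X/.OX]+1
p3 X@[XOO/O.X/..X] terminal -1; root [..O/O.X/..X] d5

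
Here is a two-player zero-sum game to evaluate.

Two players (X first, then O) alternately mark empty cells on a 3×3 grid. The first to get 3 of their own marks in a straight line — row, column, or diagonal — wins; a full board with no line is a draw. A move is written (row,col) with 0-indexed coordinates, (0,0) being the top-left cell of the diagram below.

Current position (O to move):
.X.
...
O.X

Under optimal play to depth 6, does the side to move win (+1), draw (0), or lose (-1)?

value(.X./.../O.X, O) = 0

[.X./.../O.X] O move#1: (0,0):+0/OX./.../O.X*, (0,2):-1/.XO/.../O.X, (1,0):-1/.X./O../O.X, (1,1):-1/.X./.O./O.X, (1,2):-1/.X./..O/O.X, (2,1):-1/.X./.../OOX
[OX./.../O.X] X move#2: (0,2):-1/OXX/.../O.X, (1,0):+0/OX./X../O.X*, (1,1):-1/OX./.X./O.X, (1,2):-1/OX./..X/O.X, (2,1):-1/OX./.../OXX
[OX./X../O.X] O move#3: (0,2):-1/OXO/X../O.X, (1,1):+0/OX./XO./O.X*, (1,2):+0/OX./X.O/O.X, (2,1):-1/OX./X../OOX
[OX./XO./O.X] X move#4: (0,2):+0/OXX/XO./O.X*, (1,2):-1/OX./XOX/O.X, (2,1):-1/OX./XO./OXX
[OXX/XO./O.X] O move#5: (1,2):+0/OXX/XOO/O.X*, (2,1):-1/OXX/XO./OOX
[OXX/XOO/O.X] X move#6: (2,1):+0/OXX/XOO/OXX*
[OXX/XOO/OXX] end (terminal +0, O#7); searched .X./.../O.X to 6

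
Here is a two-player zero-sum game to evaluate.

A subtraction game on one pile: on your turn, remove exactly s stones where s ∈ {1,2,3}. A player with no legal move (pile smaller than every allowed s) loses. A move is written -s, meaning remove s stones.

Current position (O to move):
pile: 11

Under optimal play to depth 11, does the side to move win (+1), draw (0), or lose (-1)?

ply 1, O at 11 | -1=-1→10; -2=-1→9; -3=+1→8*
ply 2, X at 8 | -1=-1→7*; -2=-1→6; -3=-1→5
ply 3, O at 7 | -1=-1→6; -2=-1→5; -3=+1→4*
ply 4, X at 4 | -1=-1→3*; -2=-1→2; -3=-1→1
ply 5, O at 3 | -1=-1→2; -2=-1→1; -3=+1→0*
ply 6: 0 is terminal -1 (X); from 11 depth 11

value(11, O) = +1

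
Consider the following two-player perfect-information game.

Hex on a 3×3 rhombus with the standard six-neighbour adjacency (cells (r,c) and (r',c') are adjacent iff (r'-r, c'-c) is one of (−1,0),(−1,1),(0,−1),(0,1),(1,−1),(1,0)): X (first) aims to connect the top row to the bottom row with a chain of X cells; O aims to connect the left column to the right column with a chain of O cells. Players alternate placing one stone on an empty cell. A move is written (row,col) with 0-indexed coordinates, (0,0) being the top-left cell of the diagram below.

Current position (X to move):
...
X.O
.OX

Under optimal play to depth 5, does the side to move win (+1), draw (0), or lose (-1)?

p1 X@[.../X.O/.OX]: (0,0)[X../X.O/.OX]-1 (0,1)[.X./X.O/.OX]-1 (0,2)[..X/X.O/.OX]-1 (1,1)[.../XXO/.OX]-1 (2,0)[.../X.O/XOX]+1*
p2 O@[.../X.O/XOX]: (0,0)[O../X.O/XOX]-1* (0,1)[.O./X.O/XOX]-1 (0,2)[..O/X.O/XOX]-1 (1,1)[.../XOO/XOX]-1
p3 X@[O../X.O/XOX]: (0,1)[OX./X.O/XOX]+1* (0,2)[O.X/X.O/XOX]+1 (1,1)[O../XXO/XOX]+1
p4 O@[OX./X.O/XOX] terminal -1; root [.../X.O/.OX] d5

value(.../X.O/.OX, X) = +1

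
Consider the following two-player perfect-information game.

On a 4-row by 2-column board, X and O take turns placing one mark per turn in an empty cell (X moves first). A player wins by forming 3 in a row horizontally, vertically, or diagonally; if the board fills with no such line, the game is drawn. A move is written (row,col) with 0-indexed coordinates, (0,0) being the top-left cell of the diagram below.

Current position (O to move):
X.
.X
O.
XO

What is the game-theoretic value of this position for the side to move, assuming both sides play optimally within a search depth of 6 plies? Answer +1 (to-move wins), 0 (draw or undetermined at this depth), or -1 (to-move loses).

[X./.X/O./XO] O move#1: (0,1):+0/XO/.X/O./XO*, (1,0):+0/X./OX/O./XO, (2,1):+0/X./.X/OO/XO
[XO/.X/O./XO] X move#2: (1,0):+0/XO/XX/O./XO*, (2,1):+0/XO/.X/OX/XO
[XO/XX/O./XO] O move#3: (2,1):+0/XO/XX/OO/XO*
[XO/XX/OO/XO] end (terminal +0, X#4); searched X./.X/O./XO to 6

value(X./.X/O./XO, O) = 0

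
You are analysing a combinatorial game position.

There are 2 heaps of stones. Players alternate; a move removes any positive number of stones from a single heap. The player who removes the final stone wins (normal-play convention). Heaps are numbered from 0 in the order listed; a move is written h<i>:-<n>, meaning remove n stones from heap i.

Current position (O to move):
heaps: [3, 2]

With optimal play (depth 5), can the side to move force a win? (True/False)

O winning at [(3,2)]: True

[(3,2)] O move#1: h0:-1:+1/(2,2)*, h0:-2:-1/(1,2), h0:-3:-1/(0,2), h1:-1:-1/(3,1), h1:-2:-1/(3,0)
[(2,2)] X move#2: h0:-1:-1/(1,2)*, h0:-2:-1/(0,2), h1:-1:-1/(2,1), h1:-2:-1/(2,0)
[(1,2)] O move#3: h0:-1:-1/(0,2), h1:-1:+1/(1,1)*, h1:-2:-1/(1,0)
[(1,1)] X move#4: h0:-1:-1/(0,1)*, h1:-1:-1/(1,0)
[(0,1)] O move#5: h1:-1:+1/(0,0)*
[(0,0)] end (terminal -1, X#6); searched (3,2) to 5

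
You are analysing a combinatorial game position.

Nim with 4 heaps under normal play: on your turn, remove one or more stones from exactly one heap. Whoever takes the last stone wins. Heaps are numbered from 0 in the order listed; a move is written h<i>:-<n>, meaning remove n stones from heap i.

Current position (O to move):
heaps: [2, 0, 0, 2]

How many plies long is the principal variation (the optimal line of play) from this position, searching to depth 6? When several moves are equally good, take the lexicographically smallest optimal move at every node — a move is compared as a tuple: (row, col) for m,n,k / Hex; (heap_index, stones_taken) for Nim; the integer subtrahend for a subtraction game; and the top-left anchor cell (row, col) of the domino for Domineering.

[(2,0,0,2)] O move#1: h0:-1:-1/(1,0,0,2)*, h0:-2:-1/(0,0,0,2), h3:-1:-1/(2,0,0,1), h3:-2:-1/(2,0,0,0)
[(1,0,0,2)] X move#2: h0:-1:-1/(0,0,0,2), h3:-1:+1/(1,0,0,1)*, h3:-2:-1/(1,0,0,0)
[(1,0,0,1)] O move#3: h0:-1:-1/(0,0,0,1)*, h3:-1:-1/(1,0,0,0)
[(0,0,0,1)] X move#4: h3:-1:+1/(0,0,0,0)*
[(0,0,0,0)] end (terminal -1, O#5); searched (2,0,0,2) to 6

PV length from [(2,0,0,2)]: 4 plies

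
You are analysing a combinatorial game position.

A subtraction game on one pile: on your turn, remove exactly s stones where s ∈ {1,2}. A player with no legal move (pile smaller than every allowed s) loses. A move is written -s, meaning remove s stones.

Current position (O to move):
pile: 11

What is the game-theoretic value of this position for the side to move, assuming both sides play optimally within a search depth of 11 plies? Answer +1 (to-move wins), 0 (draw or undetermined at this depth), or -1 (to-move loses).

value(11, O) = +1

p1 O@[11]: -1[10]-1 -2[9]+1*
p2 X@[9]: -1[8]-1* -2[7]-1
p3 O@[8]: -1[7]-1 -2[6]+1*
p4 X@[6]: -1[5]-1* -2[4]-1
p5 O@[5]: -1[4]-1 -2[3]+1*
p6 X@[3]: -1[2]-1* -2[1]-1
p7 O@[2]: -1[1]-1 -2[0]+1*
p8 X@[0] terminal -1; root [11] d11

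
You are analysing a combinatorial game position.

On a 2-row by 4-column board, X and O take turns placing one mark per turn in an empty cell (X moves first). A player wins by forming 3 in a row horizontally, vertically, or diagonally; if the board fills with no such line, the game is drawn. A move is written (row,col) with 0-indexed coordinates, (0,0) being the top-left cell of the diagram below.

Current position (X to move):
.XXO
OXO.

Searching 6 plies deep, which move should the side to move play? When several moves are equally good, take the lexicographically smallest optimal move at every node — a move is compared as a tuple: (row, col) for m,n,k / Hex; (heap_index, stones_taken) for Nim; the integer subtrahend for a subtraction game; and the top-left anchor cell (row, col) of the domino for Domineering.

X's best at [.XXO/OXO.]: (0,0)

[.XXO/OXO.] X move#1: (0,0):+1/XXXO/OXO.*, (1,3):+0/.XXO/OXOX
[XXXO/OXO.] end (terminal -1, O#2); searched .XXO/OXO. to 6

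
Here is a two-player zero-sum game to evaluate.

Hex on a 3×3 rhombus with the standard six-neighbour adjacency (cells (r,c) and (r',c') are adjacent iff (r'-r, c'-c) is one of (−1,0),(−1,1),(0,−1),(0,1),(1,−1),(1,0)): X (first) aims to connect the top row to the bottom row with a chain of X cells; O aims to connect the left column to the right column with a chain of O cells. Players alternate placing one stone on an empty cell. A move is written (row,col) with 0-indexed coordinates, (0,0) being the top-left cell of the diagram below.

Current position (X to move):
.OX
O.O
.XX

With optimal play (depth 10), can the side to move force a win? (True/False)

p1 X@[.OX/O.O/.XX]: (0,0)[XOX/O.O/.XX]-1 (1,1)[.OX/OXO/.XX]+1* (2,0)[.OX/O.O/XXX]-1
p2 O@[.OX/OXO/.XX] terminal -1; root [.OX/O.O/.XX] d10

X winning at [.OX/O.O/.XX]: True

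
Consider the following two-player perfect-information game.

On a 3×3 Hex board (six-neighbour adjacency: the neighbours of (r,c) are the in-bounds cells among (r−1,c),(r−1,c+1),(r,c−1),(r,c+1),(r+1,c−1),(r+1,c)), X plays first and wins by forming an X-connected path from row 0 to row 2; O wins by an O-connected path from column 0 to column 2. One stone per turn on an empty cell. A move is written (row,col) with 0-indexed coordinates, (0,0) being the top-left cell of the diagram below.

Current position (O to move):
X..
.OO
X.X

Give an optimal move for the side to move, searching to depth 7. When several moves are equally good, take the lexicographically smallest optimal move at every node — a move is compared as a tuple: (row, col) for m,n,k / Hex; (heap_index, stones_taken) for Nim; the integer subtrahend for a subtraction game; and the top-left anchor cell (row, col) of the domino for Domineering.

O's best at [X../.OO/X.X]: (1,0)

ply 1, O at X../.OO/X.X | (0,1)=-1→XO./.OO/X.X; (0,2)=-1→X.O/.OO/X.X; (1,0)=+1→X../OOO/X.X*; (2,1)=-1→X../.OO/XOX
ply 2: X../OOO/X.X is terminal -1 (X); from X../.OO/X.X depth 7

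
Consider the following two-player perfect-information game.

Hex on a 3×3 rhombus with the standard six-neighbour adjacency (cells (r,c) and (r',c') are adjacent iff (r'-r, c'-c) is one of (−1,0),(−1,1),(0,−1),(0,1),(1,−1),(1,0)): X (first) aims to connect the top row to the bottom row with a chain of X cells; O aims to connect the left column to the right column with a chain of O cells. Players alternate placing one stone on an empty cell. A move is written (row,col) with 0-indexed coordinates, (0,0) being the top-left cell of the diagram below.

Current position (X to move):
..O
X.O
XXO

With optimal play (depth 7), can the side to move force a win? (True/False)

ply 1, X at ..O/X.O/XXO | (0,0)=+1→X.O/X.O/XXO*; (0,1)=+1→.XO/X.O/XXO; (1,1)=+1→..O/XXO/XXO
ply 2: X.O/X.O/XXO is terminal -1 (O); from ..O/X.O/XXO depth 7

X winning at [..O/X.O/XXO]: True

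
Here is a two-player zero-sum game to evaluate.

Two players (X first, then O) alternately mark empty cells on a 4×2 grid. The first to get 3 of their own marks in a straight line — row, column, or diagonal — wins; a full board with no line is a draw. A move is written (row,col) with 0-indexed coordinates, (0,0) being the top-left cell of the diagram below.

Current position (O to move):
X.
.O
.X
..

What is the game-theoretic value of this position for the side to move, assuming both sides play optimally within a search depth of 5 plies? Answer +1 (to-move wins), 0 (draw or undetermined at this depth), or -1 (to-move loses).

ply 1, O at X./.O/.X/.. | (0,1)=+0→XO/.O/.X/..*; (1,0)=+0→X./OO/.X/..; (2,0)=+0→X./.O/OX/..; (3,0)=+0→X./.O/.X/O.; (3,1)=+0→X./.O/.X/.O
ply 2, X at XO/.O/.X/.. | (1,0)=+0→XO/XO/.X/..*; (2,0)=+0→XO/.O/XX/..; (3,0)=+0→XO/.O/.X/X.; (3,1)=+0→XO/.O/.X/.X
ply 3, O at XO/XO/.X/.. | (2,0)=+0→XO/XO/OX/..*; (3,0)=-1→XO/XO/.X/O.; (3,1)=-1→XO/XO/.X/.O
ply 4, X at XO/XO/OX/.. | (3,0)=+0→XO/XO/OX/X.*; (3,1)=+0→XO/XO/OX/.X
ply 5, O at XO/XO/OX/X. | (3,1)=+0→XO/XO/OX/XO*
ply 6: XO/XO/OX/XO is terminal +0 (X); from X./.O/.X/.. depth 5

value(X./.O/.X/.., O) = 0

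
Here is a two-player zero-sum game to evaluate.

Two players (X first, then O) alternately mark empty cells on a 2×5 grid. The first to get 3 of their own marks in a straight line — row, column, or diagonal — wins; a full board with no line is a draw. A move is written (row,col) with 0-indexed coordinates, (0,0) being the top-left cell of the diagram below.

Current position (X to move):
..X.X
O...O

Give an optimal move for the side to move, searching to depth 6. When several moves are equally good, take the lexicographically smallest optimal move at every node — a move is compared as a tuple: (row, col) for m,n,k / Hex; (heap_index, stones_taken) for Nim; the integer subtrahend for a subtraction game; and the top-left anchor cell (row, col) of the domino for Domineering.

p1 X@[..X.X/O...O]: (0,0)[X.X.X/O...O]+1* (0,1)[.XX.X/O...O]+1 (0,3)[..XXX/O...O]+1 (1,1)[..X.X/OX..O]+0 (1,2)[..X.X/O.X.O]+0 (1,3)[..X.X/O..XO]+0
p2 O@[X.X.X/O...O]: (0,1)[XOX.X/O...O]-1* (0,3)[X.XOX/O...O]-1 (1,1)[X.X.X/OO..O]-1 (1,2)[X.X.X/O.O.O]-1 (1,3)[X.X.X/O..OO]-1
p3 X@[XOX.X/O...O]: (0,3)[XOXXX/O...O]+1* (1,1)[XOX.X/OX..O]+0 (1,2)[XOX.X/O.X.O]+0 (1,3)[XOX.X/O..XO]+0
p4 O@[XOXXX/O...O] terminal -1; root [..X.X/O...O] d6

X's best at [..X.X/O...O]: (0,0)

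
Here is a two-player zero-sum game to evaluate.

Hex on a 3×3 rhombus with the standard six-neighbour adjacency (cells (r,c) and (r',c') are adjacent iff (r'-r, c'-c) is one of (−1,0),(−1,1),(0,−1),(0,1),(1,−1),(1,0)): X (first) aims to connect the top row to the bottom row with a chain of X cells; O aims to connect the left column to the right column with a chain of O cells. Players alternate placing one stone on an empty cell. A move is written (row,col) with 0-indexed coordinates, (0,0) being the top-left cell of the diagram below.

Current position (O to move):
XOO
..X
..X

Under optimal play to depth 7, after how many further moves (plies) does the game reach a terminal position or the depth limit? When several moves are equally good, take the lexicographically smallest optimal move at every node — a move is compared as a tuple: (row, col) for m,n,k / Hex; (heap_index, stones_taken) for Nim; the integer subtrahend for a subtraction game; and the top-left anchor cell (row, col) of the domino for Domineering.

p1 O@[XOO/..X/..X]: (1,0)[XOO/O.X/..X]+1* (1,1)[XOO/.OX/..X]+1 (2,0)[XOO/..X/O.X]+1 (2,1)[XOO/..X/.OX]-1
p2 X@[XOO/O.X/..X] terminal -1; root [XOO/..X/..X] d7

PV length from [XOO/..X/..X]: 1 ply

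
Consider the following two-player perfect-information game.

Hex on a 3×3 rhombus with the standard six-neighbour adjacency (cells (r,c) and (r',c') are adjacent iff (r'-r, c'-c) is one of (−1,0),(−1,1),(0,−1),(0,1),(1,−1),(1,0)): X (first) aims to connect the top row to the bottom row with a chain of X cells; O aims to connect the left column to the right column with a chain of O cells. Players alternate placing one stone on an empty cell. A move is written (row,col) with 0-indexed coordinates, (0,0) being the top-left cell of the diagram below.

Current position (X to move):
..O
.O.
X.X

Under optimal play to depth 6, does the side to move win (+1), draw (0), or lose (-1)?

p1 X@[..O/.O./X.X]: (0,0)[X.O/.O./X.X]-1 (0,1)[.XO/.O./X.X]-1 (1,0)[..O/XO./X.X]+1* (1,2)[..O/.OX/X.X]-1 (2,1)[..O/.O./XXX]-1
p2 O@[..O/XO./X.X]: (0,0)[O.O/XO./X.X]-1* (0,1)[.OO/XO./X.X]-1 (1,2)[..O/XOO/X.X]-1 (2,1)[..O/XO./XOX]-1
p3 X@[O.O/XO./X.X]: (0,1)[OXO/XO./X.X]+1* (1,2)[O.O/XOX/X.X]-1 (2,1)[O.O/XO./XXX]-1
p4 O@[OXO/XO./X.X] terminal -1; root [..O/.O./X.X] d6

value(..O/.O./X.X, X) = +1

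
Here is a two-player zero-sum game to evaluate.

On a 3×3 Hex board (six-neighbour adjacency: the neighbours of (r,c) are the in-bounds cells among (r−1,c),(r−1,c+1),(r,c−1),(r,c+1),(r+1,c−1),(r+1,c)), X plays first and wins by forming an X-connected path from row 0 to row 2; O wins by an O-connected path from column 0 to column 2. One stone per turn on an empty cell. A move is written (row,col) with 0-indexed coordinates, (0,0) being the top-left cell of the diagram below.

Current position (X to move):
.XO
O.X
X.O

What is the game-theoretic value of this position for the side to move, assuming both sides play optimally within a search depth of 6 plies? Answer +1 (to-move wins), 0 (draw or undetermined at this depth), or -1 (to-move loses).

value(.XO/O.X/X.O, X) = +1

p1 X@[.XO/O.X/X.O]: (0,0)[XXO/O.X/X.O]-1 (1,1)[.XO/OXX/X.O]+1* (2,1)[.XO/O.X/XXO]-1
p2 O@[.XO/OXX/X.O] terminal -1; root [.XO/O.X/X.O] d6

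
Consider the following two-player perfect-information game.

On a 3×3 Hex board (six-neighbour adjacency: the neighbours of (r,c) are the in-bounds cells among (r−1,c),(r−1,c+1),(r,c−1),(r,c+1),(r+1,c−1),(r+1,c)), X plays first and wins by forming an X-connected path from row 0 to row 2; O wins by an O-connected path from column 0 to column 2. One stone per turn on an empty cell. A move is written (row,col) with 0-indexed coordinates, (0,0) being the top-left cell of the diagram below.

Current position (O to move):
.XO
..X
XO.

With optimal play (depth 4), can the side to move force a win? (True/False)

[.XO/..X/XO.] O move#1: (0,0):-1/OXO/..X/XO.*, (1,0):-1/.XO/O.X/XO., (1,1):-1/.XO/.OX/XO., (2,2):-1/.XO/..X/XOO
[OXO/..X/XO.] X move#2: (1,0):+1/OXO/X.X/XO.*, (1,1):+1/OXO/.XX/XO., (2,2):+1/OXO/..X/XOX
[OXO/X.X/XO.] end (terminal -1, O#3); searched .XO/..X/XO. to 4

O winning at [.XO/..X/XO.]: False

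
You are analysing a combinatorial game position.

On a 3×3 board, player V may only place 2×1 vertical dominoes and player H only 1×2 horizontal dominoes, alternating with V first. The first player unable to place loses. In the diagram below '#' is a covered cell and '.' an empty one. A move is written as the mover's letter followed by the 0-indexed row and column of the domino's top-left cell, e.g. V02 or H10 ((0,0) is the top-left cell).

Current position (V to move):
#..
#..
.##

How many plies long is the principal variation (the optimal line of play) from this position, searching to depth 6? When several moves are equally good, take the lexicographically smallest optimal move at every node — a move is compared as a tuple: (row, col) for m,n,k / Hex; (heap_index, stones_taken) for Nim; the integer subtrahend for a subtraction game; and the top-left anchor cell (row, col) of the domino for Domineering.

[#../#../.##] V move#1: V01:+1/##./##./.##*, V02:+1/#.#/#.#/.##
[##./##./.##] end (terminal -1, H#2); searched #../#../.## to 6

PV length from [#../#../.##]: 1 ply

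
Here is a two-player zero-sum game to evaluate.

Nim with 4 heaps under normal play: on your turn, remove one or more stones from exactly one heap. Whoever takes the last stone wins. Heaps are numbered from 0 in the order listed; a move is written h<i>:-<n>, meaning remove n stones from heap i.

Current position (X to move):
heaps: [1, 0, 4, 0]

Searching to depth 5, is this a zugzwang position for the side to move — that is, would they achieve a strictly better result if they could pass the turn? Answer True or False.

ply 1, X at (1,0,4,0) | h0:-1=-1→(0,0,4,0); h2:-1=-1→(1,0,3,0); h2:-2=-1→(1,0,2,0); h2:-3=+1→(1,0,1,0)*; h2:-4=-1→(1,0,0,0)
ply 2, O at (1,0,1,0) | h0:-1=-1→(0,0,1,0)*; h2:-1=-1→(1,0,0,0)
ply 3, X at (0,0,1,0) | h2:-1=+1→(0,0,0,0)*
ply 4: (0,0,0,0) is terminal -1 (O); from (1,0,4,0) depth 5
if X skipped the turn, O would face:
~ ply 1, O at (1,0,4,0) | h0:-1=-1→(0,0,4,0); h2:-1=-1→(1,0,3,0); h2:-2=-1→(1,0,2,0); h2:-3=+1→(1,0,1,0)*; h2:-4=-1→(1,0,0,0)
~ ply 2, X at (1,0,1,0) | h0:-1=-1→(0,0,1,0)*; h2:-1=-1→(1,0,0,0)
~ ply 3, O at (0,0,1,0) | h2:-1=+1→(0,0,0,0)*
~ ply 4: (0,0,0,0) is terminal -1 (X); from (1,0,4,0) depth 5
compare (X): move=+1 vs pass=-1

zugzwang((1,0,4,0), X) = False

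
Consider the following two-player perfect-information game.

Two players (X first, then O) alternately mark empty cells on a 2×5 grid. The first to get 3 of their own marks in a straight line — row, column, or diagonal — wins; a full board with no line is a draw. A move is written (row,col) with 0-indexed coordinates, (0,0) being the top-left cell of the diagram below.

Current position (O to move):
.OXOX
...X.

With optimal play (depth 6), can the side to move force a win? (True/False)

ply 1, O at .OXOX/...X. | (0,0)=-1→OOXOX/...X.; (1,0)=-1→.OXOX/O..X.; (1,1)=+0→.OXOX/.O.X.*; (1,2)=+0→.OXOX/..OX.; (1,4)=+0→.OXOX/...XO
ply 2, X at .OXOX/.O.X. | (0,0)=+0→XOXOX/.O.X.*; (1,0)=+0→.OXOX/XO.X.; (1,2)=+0→.OXOX/.OXX.; (1,4)=+0→.OXOX/.O.XX
ply 3, O at XOXOX/.O.X. | (1,0)=+0→XOXOX/OO.X.*; (1,2)=+0→XOXOX/.OOX.; (1,4)=+0→XOXOX/.O.XO
ply 4, X at XOXOX/OO.X. | (1,2)=+0→XOXOX/OOXX.*; (1,4)=-1→XOXOX/OO.XX
ply 5, O at XOXOX/OOXX. | (1,4)=+0→XOXOX/OOXXO*
ply 6: XOXOX/OOXXO is terminal +0 (X); from .OXOX/...X. depth 6

O winning at [.OXOX/...X.]: False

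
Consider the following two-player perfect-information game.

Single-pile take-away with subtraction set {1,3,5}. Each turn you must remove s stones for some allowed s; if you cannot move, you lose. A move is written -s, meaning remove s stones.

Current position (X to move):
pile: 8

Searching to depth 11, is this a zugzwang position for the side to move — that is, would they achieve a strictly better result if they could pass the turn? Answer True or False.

zugzwang(8, X) = True

ply 1, X at 8 | -1=-1→7*; -3=-1→5; -5=-1→3
ply 2, O at 7 | -1=+1→6*; -3=+1→4; -5=+1→2
ply 3, X at 6 | -1=-1→5*; -3=-1→3; -5=-1→1
ply 4, O at 5 | -1=+1→4*; -3=+1→2; -5=+1→0
ply 5, X at 4 | -1=-1→3*; -3=-1→1
ply 6, O at 3 | -1=+1→2*; -3=+1→0
ply 7, X at 2 | -1=-1→1*
ply 8, O at 1 | -1=+1→0*
ply 9: 0 is terminal -1 (X); from 8 depth 11
if X skipped the turn, O would face:
~ ply 1, O at 8 | -1=-1→7*; -3=-1→5; -5=-1→3
~ ply 2, X at 7 | -1=+1→6*; -3=+1→4; -5=+1→2
~ ply 3, O at 6 | -1=-1→5*; -3=-1→3; -5=-1→1
~ ply 4, X at 5 | -1=+1→4*; -3=+1→2; -5=+1→0
~ ply 5, O at 4 | -1=-1→3*; -3=-1→1
~ ply 6, X at 3 | -1=+1→2*; -3=+1→0
~ ply 7, O at 2 | -1=-1→1*
~ ply 8, X at 1 | -1=+1→0*
~ ply 9: 0 is terminal -1 (O); from 8 depth 11
compare (X): move=-1 vs pass=+1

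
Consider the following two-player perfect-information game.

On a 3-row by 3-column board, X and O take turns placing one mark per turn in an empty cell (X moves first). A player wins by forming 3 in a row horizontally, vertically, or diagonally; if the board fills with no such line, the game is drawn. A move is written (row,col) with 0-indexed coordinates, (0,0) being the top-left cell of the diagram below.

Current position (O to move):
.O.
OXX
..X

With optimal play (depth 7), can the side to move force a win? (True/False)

O winning at [.O./OXX/..X]: False

p1 O@[.O./OXX/..X]: (0,0)[OO./OXX/..X]-1* (0,2)[.OO/OXX/..X]-1 (2,0)[.O./OXX/O.X]-1 (2,1)[.O./OXX/.OX]-1
p2 X@[OO./OXX/..X]: (0,2)[OOX/OXX/..X]+1* (2,0)[OO./OXX/X.X]-1 (2,1)[OO./OXX/.XX]-1
p3 O@[OOX/OXX/..X] terminal -1; root [.O./OXX/..X] d7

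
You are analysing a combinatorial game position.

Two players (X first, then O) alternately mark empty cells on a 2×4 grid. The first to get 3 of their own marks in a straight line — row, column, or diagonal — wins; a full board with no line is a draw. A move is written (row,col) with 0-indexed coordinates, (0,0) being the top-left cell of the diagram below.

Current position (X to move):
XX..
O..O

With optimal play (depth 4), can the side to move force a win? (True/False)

[XX../O..O] X move#1: (0,2):+1/XXX./O..O*, (0,3):+0/XX.X/O..O, (1,1):+0/XX../OX.O, (1,2):+0/XX../O.XO
[XXX./O..O] end (terminal -1, O#2); searched XX../O..O to 4

X winning at [XX../O..O]: True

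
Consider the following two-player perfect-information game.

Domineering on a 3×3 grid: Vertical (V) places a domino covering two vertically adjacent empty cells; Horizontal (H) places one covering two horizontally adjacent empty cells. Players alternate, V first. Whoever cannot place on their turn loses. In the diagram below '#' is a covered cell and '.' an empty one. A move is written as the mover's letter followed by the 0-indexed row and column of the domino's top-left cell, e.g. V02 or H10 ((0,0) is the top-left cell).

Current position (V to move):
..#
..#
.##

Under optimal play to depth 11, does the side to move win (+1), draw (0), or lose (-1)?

ply 1, V at ..#/..#/.## | V00=+1→#.#/#.#/.##*; V01=+1→.##/.##/.##; V10=-1→..#/#.#/###
ply 2: #.#/#.#/.## is terminal -1 (H); from ..#/..#/.## depth 11

value(..#/..#/.##, V) = +1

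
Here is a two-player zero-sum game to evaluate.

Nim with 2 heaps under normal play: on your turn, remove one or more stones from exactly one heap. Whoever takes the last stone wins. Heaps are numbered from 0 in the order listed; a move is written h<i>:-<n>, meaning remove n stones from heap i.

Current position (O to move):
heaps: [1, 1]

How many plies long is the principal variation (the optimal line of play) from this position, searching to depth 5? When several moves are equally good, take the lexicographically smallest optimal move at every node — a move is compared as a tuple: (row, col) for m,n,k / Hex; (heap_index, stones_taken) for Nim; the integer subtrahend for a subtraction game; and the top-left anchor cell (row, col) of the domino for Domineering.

PV length from [(1,1)]: 2 plies

[(1,1)] O move#1: h0:-1:-1/(0,1)*, h1:-1:-1/(1,0)
[(0,1)] X move#2: h1:-1:+1/(0,0)*
[(0,0)] end (terminal -1, O#3); searched (1,1) to 5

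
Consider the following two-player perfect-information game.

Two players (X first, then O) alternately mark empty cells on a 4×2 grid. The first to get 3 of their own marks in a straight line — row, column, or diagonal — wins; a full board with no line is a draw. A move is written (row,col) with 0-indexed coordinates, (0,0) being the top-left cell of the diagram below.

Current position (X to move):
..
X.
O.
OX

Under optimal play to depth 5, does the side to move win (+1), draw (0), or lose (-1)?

value(../X./O./OX, X) = 0

ply 1, X at ../X./O./OX | (0,0)=+0→X./X./O./OX*; (0,1)=+0→.X/X./O./OX; (1,1)=+0→../XX/O./OX; (2,1)=+0→../X./OX/OX
ply 2, O at X./X./O./OX | (0,1)=+0→XO/X./O./OX*; (1,1)=+0→X./XO/O./OX; (2,1)=+0→X./X./OO/OX
ply 3, X at XO/X./O./OX | (1,1)=+0→XO/XX/O./OX*; (2,1)=+0→XO/X./OX/OX
ply 4, O at XO/XX/O./OX | (2,1)=+0→XO/XX/OO/OX*
ply 5: XO/XX/OO/OX is terminal +0 (X); from ../X./O./OX depth 5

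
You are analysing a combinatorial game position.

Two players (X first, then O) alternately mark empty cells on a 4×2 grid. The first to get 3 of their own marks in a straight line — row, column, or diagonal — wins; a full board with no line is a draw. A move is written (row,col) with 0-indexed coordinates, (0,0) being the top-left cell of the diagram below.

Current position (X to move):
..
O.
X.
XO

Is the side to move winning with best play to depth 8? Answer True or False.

p1 X@[../O./X./XO]: (0,0)[X./O./X./XO]+0* (0,1)[.X/O./X./XO]+0 (1,1)[../OX/X./XO]+0 (2,1)[../O./XX/XO]+0
p2 O@[X./O./X./XO]: (0,1)[XO/O./X./XO]+0* (1,1)[X./OO/X./XO]+0 (2,1)[X./O./XO/XO]+0
p3 X@[XO/O./X./XO]: (1,1)[XO/OX/X./XO]+0* (2,1)[XO/O./XX/XO]+0
p4 O@[XO/OX/X./XO]: (2,1)[XO/OX/XO/XO]+0*
p5 X@[XO/OX/XO/XO] terminal +0; root [../O./X./XO] d8

X winning at [../O./X./XO]: False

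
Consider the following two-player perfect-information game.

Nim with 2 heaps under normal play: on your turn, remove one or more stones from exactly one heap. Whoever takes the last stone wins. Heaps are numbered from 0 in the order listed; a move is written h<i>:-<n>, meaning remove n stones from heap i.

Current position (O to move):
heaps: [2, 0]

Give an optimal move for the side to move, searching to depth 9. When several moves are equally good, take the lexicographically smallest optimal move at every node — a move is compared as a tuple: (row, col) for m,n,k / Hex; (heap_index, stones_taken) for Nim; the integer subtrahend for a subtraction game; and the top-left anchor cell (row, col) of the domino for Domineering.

[(2,0)] O move#1: h0:-1:-1/(1,0), h0:-2:+1/(0,0)*
[(0,0)] end (terminal -1, X#2); searched (2,0) to 9

O's best at [(2,0)]: h0:-2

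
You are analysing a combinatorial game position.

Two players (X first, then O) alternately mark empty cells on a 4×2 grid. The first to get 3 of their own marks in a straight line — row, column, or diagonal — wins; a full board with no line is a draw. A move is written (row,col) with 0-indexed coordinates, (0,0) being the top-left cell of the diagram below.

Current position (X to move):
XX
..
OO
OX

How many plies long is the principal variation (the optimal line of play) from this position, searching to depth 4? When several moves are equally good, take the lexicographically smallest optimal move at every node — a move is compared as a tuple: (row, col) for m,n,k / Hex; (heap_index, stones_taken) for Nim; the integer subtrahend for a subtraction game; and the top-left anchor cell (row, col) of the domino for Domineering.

p1 X@[XX/../OO/OX]: (1,0)[XX/X./OO/OX]+0* (1,1)[XX/.X/OO/OX]-1
p2 O@[XX/X./OO/OX]: (1,1)[XX/XO/OO/OX]+0*
p3 X@[XX/XO/OO/OX] terminal +0; root [XX/../OO/OX] d4

PV length from [XX/../OO/OX]: 2 plies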